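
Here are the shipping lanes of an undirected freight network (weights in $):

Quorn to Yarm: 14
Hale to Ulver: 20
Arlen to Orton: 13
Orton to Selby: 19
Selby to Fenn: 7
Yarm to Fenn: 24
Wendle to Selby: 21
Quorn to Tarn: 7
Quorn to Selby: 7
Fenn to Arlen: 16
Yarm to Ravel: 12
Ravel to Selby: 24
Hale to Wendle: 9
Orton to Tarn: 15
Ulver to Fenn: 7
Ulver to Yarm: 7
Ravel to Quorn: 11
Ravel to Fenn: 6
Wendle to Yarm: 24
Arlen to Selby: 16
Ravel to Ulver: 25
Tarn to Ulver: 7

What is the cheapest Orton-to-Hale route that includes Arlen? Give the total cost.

$56

Shortest Orton→Arlen: Orton → Arlen = 13
Shortest Arlen→Hale: Arlen → Fenn → Ulver → Hale = 43
Total via Arlen: 13 + 43 = $56.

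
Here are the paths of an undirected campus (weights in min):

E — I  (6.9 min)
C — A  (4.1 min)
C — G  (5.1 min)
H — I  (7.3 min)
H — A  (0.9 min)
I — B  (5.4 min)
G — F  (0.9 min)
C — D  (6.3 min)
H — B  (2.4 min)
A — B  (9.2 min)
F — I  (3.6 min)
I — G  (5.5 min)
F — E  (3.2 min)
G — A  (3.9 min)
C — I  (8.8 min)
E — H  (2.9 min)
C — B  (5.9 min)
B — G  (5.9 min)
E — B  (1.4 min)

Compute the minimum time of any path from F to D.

Settle nodes by increasing distance from F:
F: 0
G: 0.9  (via F)
E: 3.2  (via F)
I: 3.6  (via F)
B: 4.6  (via E)
A: 4.8  (via G)
H: 5.7  (via A)
C: 6  (via G)
D: 12.3  (via C)
Shortest route: F–G–C–D = 12.3 min.

12.3 min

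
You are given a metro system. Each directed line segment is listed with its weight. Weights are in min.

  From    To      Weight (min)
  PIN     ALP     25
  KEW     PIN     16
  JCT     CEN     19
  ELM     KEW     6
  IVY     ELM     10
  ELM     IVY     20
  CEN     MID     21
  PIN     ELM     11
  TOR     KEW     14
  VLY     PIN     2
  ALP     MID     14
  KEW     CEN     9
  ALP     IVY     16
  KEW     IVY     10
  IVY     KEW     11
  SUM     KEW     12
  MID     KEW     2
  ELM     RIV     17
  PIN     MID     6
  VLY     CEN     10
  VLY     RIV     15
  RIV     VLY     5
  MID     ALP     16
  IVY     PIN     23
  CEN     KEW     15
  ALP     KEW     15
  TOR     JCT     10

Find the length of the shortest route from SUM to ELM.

32 min

Settle nodes by increasing distance from SUM:
SUM: 0
KEW: 12  (via SUM)
CEN: 21  (via KEW)
IVY: 22  (via KEW)
PIN: 28  (via KEW)
ELM: 32  (via IVY)
Shortest route: SUM → KEW → IVY → ELM = 32 min.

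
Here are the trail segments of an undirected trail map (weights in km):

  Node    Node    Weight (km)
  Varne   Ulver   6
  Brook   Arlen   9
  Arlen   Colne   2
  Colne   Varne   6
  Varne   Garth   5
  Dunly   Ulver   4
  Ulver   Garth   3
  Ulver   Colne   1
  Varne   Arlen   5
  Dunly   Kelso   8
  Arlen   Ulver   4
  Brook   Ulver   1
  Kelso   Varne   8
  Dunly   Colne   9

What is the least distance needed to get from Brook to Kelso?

13 km

Compare a few routes:
Brook - Ulver - Dunly - Kelso: 1+4+8 = 13
Brook - Ulver - Varne - Kelso: 1+6+8 = 15
Brook - Ulver - Garth - Varne - Kelso: 1+3+5+8 = 17
Brook - Ulver - Colne - Varne - Kelso: 1+1+6+8 = 16
The minimum is 13 km via Brook - Ulver - Dunly - Kelso.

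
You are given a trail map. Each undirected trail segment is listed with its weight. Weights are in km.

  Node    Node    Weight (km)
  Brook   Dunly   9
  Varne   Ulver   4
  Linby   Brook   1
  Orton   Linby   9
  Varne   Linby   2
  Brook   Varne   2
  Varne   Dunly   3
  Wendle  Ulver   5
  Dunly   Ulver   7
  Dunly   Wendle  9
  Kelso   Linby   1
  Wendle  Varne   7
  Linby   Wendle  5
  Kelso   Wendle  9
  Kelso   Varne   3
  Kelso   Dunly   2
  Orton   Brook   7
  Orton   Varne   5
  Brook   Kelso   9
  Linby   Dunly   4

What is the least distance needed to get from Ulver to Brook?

Candidate routes:
Ulver–Varne–Linby–Brook: 4+2+1 = 7
Ulver–Varne–Kelso–Linby–Brook: 4+3+1+1 = 9
Ulver–Varne–Brook: 4+2 = 6
Cheapest is Ulver–Varne–Brook at 6 km.

6 km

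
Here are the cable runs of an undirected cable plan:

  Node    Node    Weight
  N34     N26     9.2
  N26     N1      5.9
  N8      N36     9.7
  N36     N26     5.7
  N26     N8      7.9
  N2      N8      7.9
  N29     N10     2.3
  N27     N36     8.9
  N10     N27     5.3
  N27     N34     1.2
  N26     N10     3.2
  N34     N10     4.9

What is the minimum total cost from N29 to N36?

Compare a few routes:
N29 - N10 - N34 - N27 - N36: 2.3+4.9+1.2+8.9 = 17.3
N29 - N10 - N34 - N26 - N36: 2.3+4.9+9.2+5.7 = 22.1
N29 - N10 - N26 - N36: 2.3+3.2+5.7 = 11.2
N29 - N10 - N27 - N36: 2.3+5.3+8.9 = 16.5
Cheapest is N29 - N10 - N26 - N36 at 11.2.

11.2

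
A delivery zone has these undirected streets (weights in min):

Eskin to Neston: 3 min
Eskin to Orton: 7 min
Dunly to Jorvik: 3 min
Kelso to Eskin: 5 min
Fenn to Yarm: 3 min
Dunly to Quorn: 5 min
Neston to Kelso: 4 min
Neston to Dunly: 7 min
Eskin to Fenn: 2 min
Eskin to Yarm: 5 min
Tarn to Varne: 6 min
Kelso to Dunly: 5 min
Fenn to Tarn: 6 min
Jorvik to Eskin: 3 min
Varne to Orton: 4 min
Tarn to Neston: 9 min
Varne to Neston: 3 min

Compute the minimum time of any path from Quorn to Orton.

18 min

Enumerating some paths:
Quorn–Dunly–Jorvik–Eskin–Orton: 5+3+3+7 = 18
Quorn–Dunly–Neston–Varne–Orton: 5+7+3+4 = 19
Cheapest is Quorn–Dunly–Jorvik–Eskin–Orton at 18 min.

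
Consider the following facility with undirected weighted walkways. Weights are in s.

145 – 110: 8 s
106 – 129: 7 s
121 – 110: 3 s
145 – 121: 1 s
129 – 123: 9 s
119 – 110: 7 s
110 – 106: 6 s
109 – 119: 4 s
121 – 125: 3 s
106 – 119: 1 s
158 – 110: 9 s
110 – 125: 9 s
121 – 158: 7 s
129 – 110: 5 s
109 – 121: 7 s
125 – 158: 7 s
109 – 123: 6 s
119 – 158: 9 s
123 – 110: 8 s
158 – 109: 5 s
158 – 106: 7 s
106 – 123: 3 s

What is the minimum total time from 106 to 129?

7 s

Shortest distances from 106:
106: 0
119: 1  (via 106)
123: 3  (via 106)
109: 5  (via 119)
110: 6  (via 106)
158: 7  (via 106)
129: 7  (via 106)
Shortest route: 106–129 = 7 s.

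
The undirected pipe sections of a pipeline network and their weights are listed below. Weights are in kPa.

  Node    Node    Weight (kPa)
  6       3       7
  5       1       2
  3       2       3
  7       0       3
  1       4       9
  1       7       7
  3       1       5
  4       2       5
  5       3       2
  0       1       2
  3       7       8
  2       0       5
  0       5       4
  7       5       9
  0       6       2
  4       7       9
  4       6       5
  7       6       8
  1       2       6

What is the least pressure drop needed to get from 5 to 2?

5 kPa

Running Dijkstra from 5:
5: 0
1: 2  (via 5)
3: 2  (via 5)
0: 4  (via 5)
2: 5  (via 3)
Shortest route: 5–3–2 = 5 kPa.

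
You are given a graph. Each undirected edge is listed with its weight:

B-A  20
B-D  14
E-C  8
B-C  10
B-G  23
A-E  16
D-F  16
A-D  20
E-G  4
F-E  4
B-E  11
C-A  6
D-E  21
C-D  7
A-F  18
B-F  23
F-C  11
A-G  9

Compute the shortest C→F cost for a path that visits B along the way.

Shortest C→B: C–B = 10
Shortest B→F: B–E–F = 15
Total via B: 10 + 15 = 25.

25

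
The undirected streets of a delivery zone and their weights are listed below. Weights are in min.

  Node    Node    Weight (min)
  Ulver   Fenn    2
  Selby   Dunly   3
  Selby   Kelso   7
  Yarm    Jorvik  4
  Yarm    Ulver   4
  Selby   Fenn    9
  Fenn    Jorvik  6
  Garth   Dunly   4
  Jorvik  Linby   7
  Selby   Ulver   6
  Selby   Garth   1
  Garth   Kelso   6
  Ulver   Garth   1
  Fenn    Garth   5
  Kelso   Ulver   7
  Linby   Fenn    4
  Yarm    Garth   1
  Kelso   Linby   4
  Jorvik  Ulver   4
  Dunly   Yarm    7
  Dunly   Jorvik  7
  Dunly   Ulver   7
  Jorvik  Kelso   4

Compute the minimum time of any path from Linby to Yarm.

8 min

Candidate routes:
Linby - Fenn - Ulver - Yarm: 4+2+4 = 10
Linby - Kelso - Garth - Yarm: 4+6+1 = 11
Linby - Fenn - Garth - Yarm: 4+5+1 = 10
Linby - Fenn - Ulver - Garth - Yarm: 4+2+1+1 = 8
Cheapest is Linby - Fenn - Ulver - Garth - Yarm at 8 min.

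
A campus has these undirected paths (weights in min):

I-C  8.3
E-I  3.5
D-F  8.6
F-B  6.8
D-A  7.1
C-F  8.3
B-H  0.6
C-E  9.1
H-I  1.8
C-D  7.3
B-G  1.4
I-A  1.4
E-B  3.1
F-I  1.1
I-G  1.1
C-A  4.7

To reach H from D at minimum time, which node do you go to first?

A

Candidate routes:
D → A → I → H: 7.1+1.4+1.8 = 10.3
D → A → I → G → B → H: 7.1+1.4+1.1+1.4+0.6 = 11.6
D → F → I → H: 8.6+1.1+1.8 = 11.5
The minimum is 10.3 min via D → A → I → H.
So from D the first move is to A.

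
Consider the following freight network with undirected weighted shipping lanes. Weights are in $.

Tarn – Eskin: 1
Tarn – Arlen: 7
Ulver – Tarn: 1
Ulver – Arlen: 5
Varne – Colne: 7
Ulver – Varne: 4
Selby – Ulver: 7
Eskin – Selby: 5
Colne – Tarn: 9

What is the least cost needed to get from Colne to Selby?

Compare a few routes:
Colne - Tarn - Ulver - Selby: 9+1+7 = 17
Colne - Tarn - Eskin - Selby: 9+1+5 = 15
The minimum is $15 via Colne - Tarn - Eskin - Selby.

$15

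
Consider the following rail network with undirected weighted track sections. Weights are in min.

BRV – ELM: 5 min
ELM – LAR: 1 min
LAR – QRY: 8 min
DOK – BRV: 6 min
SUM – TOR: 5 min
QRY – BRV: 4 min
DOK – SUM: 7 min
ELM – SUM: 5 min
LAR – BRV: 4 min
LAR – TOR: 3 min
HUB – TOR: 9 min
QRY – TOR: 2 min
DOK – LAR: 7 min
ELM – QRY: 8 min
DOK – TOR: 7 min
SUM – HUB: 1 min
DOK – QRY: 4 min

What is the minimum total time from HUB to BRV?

11 min

Running Dijkstra from HUB:
HUB: 0
SUM: 1  (via HUB)
ELM: 6  (via SUM)
TOR: 6  (via SUM)
LAR: 7  (via ELM)
DOK: 8  (via SUM)
QRY: 8  (via TOR)
BRV: 11  (via ELM)
Shortest route: HUB–SUM–ELM–BRV = 11 min.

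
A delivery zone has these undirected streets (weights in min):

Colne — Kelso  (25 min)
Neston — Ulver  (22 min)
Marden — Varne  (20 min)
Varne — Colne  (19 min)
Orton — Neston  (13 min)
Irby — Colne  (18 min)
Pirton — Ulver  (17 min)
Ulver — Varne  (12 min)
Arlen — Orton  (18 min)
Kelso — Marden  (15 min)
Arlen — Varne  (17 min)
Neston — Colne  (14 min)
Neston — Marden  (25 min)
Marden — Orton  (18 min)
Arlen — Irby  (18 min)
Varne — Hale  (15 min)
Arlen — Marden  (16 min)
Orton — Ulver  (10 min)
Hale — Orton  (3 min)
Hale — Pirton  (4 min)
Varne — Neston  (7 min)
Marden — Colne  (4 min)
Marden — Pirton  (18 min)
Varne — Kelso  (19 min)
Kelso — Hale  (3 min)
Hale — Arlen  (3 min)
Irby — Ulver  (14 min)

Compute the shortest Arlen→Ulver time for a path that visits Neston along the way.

38 min

Shortest Arlen→Neston: Arlen–Hale–Orton–Neston = 19
Shortest Neston→Ulver: Neston–Varne–Ulver = 19
Total via Neston: 19 + 19 = 38 min.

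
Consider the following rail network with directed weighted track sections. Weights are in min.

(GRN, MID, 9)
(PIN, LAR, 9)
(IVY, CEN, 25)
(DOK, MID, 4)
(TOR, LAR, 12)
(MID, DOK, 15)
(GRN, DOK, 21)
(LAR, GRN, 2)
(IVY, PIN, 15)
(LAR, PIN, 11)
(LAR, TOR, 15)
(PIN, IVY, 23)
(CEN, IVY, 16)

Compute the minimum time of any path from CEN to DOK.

63 min

Shortest distances from CEN:
CEN: 0
IVY: 16  (via CEN)
PIN: 31  (via IVY)
LAR: 40  (via PIN)
GRN: 42  (via LAR)
MID: 51  (via GRN)
TOR: 55  (via LAR)
DOK: 63  (via GRN)
Shortest route: CEN–IVY–PIN–LAR–GRN–DOK = 63 min.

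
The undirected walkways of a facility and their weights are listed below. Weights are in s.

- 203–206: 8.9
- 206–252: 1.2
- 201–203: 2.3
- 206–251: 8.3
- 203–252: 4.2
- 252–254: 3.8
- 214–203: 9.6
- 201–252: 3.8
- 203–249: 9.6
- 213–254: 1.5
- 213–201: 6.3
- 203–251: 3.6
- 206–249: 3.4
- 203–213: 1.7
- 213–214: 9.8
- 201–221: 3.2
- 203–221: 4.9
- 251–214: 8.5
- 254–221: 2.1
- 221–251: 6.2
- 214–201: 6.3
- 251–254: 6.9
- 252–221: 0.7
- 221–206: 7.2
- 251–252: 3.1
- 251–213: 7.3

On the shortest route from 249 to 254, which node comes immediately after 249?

206

Candidate routes:
249 - 206 - 252 - 254: 3.4+1.2+3.8 = 8.4
249 - 206 - 252 - 221 - 254: 3.4+1.2+0.7+2.1 = 7.4
249 - 206 - 252 - 203 - 213 - 254: 3.4+1.2+4.2+1.7+1.5 = 12
249 - 206 - 221 - 254: 3.4+7.2+2.1 = 12.7
The minimum is 7.4 s via 249 - 206 - 252 - 221 - 254.
So from 249 the first move is to 206.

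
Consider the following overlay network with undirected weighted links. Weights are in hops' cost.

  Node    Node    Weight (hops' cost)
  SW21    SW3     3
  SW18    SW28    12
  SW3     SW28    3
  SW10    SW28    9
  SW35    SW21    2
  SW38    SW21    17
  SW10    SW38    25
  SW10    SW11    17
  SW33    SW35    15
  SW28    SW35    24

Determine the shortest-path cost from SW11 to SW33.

Enumerating some paths:
SW11 - SW10 - SW28 - SW3 - SW21 - SW35 - SW33: 17+9+3+3+2+15 = 49
SW11 - SW10 - SW38 - SW21 - SW3 - SW28 - SW35 - SW33: 17+25+17+3+3+24+15 = 104
SW11 - SW10 - SW38 - SW21 - SW35 - SW33: 17+25+17+2+15 = 76
SW11 - SW10 - SW28 - SW35 - SW33: 17+9+24+15 = 65
The minimum is 49 hops' cost via SW11 - SW10 - SW28 - SW3 - SW21 - SW35 - SW33.

49 hops' cost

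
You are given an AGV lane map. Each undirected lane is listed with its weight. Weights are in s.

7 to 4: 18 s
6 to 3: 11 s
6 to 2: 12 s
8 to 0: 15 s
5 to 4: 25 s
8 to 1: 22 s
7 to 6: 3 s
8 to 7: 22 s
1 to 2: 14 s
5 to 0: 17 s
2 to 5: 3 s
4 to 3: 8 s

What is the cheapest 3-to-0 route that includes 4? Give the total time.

50 s

Best 3 to 4: 3–4 costing 8
Best 4 to 0: 4–5–0 costing 42
Total via 4: 8 + 42 = 50 s.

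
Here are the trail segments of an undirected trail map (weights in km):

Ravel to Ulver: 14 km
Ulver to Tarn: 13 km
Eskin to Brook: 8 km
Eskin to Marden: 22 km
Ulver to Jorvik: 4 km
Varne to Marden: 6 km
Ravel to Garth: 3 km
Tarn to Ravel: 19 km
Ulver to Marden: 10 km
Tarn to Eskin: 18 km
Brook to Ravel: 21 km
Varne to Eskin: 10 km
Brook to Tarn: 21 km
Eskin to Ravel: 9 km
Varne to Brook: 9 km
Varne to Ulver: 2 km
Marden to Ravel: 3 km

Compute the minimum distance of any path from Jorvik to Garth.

Running Dijkstra from Jorvik:
Jorvik: 0
Ulver: 4  (via Jorvik)
Varne: 6  (via Ulver)
Marden: 12  (via Varne)
Brook: 15  (via Varne)
Ravel: 15  (via Marden)
Eskin: 16  (via Varne)
Tarn: 17  (via Ulver)
Garth: 18  (via Ravel)
Shortest route: Jorvik–Ulver–Varne–Marden–Ravel–Garth = 18 km.

18 km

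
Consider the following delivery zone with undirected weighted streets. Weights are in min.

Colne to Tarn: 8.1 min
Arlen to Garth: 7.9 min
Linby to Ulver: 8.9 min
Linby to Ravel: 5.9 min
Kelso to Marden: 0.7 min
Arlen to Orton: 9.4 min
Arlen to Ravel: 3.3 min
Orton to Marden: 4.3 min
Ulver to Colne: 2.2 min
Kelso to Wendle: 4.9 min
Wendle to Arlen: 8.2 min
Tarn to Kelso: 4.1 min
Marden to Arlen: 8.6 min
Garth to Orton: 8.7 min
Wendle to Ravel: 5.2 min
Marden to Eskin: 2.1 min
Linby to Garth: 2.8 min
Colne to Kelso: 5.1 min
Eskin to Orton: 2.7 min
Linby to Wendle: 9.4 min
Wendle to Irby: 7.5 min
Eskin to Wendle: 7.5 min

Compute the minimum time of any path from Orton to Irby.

Running Dijkstra from Orton:
Orton: 0
Eskin: 2.7  (via Orton)
Marden: 4.3  (via Orton)
Kelso: 5  (via Marden)
Garth: 8.7  (via Orton)
Tarn: 9.1  (via Kelso)
Arlen: 9.4  (via Orton)
Wendle: 9.9  (via Kelso)
Colne: 10.1  (via Kelso)
Linby: 11.5  (via Garth)
Ulver: 12.3  (via Colne)
Ravel: 12.7  (via Arlen)
Irby: 17.4  (via Wendle)
Shortest route: Orton–Marden–Kelso–Wendle–Irby = 17.4 min.

17.4 min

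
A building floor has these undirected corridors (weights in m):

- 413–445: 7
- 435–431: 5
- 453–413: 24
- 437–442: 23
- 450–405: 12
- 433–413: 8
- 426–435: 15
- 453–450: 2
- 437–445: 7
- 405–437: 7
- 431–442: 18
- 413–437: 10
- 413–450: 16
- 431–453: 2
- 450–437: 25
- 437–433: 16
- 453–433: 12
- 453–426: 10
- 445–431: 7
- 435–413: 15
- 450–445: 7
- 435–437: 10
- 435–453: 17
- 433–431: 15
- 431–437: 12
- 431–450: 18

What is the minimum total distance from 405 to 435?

17 m

Shortest distances from 405:
405: 0
437: 7  (via 405)
450: 12  (via 405)
453: 14  (via 450)
445: 14  (via 437)
431: 16  (via 453)
413: 17  (via 437)
435: 17  (via 437)
Shortest route: 405–437–435 = 17 m.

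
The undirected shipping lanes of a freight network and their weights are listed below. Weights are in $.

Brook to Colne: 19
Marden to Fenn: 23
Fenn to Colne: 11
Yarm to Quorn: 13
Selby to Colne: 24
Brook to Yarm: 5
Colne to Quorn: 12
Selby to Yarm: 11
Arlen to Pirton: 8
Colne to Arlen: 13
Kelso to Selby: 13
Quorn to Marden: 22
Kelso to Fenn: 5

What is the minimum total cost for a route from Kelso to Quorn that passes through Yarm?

Best Kelso to Yarm: Kelso–Selby–Yarm costing 24
Best Yarm to Quorn: Yarm–Quorn costing 13
Total via Yarm: 24 + 13 = $37.

$37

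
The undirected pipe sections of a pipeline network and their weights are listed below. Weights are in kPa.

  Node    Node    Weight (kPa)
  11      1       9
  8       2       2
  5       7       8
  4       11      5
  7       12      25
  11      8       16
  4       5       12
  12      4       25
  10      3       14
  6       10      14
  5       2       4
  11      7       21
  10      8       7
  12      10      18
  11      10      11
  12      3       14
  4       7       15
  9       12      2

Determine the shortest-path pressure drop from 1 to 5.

Running Dijkstra from 1:
1: 0
11: 9  (via 1)
4: 14  (via 11)
10: 20  (via 11)
8: 25  (via 11)
5: 26  (via 4)
Shortest route: 1–11–4–5 = 26 kPa.

26 kPa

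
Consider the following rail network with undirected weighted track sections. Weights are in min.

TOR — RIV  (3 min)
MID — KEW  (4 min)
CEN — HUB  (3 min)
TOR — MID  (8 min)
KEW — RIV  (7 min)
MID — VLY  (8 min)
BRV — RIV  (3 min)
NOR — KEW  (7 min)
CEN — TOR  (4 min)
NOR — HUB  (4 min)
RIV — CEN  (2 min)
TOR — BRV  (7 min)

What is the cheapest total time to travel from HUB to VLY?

23 min

Candidate routes:
HUB → CEN → TOR → MID → VLY: 3+4+8+8 = 23
HUB → CEN → RIV → TOR → MID → VLY: 3+2+3+8+8 = 24
Cheapest is HUB → CEN → TOR → MID → VLY at 23 min.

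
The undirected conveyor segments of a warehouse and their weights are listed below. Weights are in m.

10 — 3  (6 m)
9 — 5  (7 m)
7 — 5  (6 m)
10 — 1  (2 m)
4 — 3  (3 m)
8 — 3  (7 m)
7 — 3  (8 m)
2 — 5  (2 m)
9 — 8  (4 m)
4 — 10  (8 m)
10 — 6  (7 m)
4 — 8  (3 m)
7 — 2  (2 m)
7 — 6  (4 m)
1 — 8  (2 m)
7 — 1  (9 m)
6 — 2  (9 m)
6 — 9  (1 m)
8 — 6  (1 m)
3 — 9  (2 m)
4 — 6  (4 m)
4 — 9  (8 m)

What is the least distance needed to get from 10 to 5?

Candidate routes:
10 - 1 - 7 - 2 - 5: 2+9+2+2 = 15
10 - 1 - 8 - 6 - 7 - 5: 2+2+1+4+6 = 15
10 - 1 - 8 - 6 - 9 - 5: 2+2+1+1+7 = 13
10 - 1 - 8 - 9 - 5: 2+2+4+7 = 15
Cheapest is 10 - 1 - 8 - 6 - 9 - 5 at 13 m.

13 m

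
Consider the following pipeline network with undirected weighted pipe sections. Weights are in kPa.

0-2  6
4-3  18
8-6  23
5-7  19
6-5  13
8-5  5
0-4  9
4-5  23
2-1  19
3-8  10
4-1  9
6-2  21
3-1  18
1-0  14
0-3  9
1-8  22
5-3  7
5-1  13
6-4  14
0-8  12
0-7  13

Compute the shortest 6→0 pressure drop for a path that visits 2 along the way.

27 kPa

Best 6 to 2: 6–2 costing 21
Best 2 to 0: 2–0 costing 6
Total via 2: 21 + 6 = 27 kPa.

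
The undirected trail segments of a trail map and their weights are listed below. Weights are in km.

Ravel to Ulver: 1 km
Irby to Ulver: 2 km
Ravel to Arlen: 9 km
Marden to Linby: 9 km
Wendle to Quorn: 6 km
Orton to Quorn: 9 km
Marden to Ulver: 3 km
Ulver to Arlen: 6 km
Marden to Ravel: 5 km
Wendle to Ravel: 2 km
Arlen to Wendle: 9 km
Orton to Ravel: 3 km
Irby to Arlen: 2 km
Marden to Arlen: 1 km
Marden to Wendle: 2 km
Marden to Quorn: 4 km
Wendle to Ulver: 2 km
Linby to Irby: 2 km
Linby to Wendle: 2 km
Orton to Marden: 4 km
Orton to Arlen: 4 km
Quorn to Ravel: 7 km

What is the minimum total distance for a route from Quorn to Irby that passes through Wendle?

10 km

Shortest Quorn→Wendle: Quorn–Wendle = 6
Shortest Wendle→Irby: Wendle–Linby–Irby = 4
Total via Wendle: 6 + 4 = 10 km.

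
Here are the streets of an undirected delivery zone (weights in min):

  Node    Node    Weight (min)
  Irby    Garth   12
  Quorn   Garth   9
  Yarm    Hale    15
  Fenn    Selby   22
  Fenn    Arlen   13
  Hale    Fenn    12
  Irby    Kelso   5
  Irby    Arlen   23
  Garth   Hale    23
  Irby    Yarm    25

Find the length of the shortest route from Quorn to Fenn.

44 min

Enumerating some paths:
Quorn–Garth–Hale–Fenn: 9+23+12 = 44
Quorn–Garth–Irby–Arlen–Fenn: 9+12+23+13 = 57
Quorn–Garth–Irby–Yarm–Hale–Fenn: 9+12+25+15+12 = 73
Cheapest is Quorn–Garth–Hale–Fenn at 44 min.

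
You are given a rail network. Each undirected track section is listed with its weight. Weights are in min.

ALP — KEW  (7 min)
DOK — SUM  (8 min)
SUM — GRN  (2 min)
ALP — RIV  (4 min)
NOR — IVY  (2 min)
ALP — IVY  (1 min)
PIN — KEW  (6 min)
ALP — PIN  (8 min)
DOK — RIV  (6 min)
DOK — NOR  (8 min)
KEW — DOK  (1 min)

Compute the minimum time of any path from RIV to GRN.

16 min

Settle nodes by increasing distance from RIV:
RIV: 0
ALP: 4  (via RIV)
IVY: 5  (via ALP)
DOK: 6  (via RIV)
KEW: 7  (via DOK)
NOR: 7  (via IVY)
PIN: 12  (via ALP)
SUM: 14  (via DOK)
GRN: 16  (via SUM)
Shortest route: RIV → DOK → SUM → GRN = 16 min.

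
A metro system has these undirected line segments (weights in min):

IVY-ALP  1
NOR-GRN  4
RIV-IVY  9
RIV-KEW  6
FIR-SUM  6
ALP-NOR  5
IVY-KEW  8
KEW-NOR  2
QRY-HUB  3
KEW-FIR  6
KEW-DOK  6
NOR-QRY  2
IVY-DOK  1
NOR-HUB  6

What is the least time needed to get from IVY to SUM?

19 min

Shortest distances from IVY:
IVY: 0
ALP: 1  (via IVY)
DOK: 1  (via IVY)
NOR: 6  (via ALP)
KEW: 7  (via DOK)
QRY: 8  (via NOR)
RIV: 9  (via IVY)
GRN: 10  (via NOR)
HUB: 11  (via QRY)
FIR: 13  (via KEW)
SUM: 19  (via FIR)
Shortest route: IVY–DOK–KEW–FIR–SUM = 19 min.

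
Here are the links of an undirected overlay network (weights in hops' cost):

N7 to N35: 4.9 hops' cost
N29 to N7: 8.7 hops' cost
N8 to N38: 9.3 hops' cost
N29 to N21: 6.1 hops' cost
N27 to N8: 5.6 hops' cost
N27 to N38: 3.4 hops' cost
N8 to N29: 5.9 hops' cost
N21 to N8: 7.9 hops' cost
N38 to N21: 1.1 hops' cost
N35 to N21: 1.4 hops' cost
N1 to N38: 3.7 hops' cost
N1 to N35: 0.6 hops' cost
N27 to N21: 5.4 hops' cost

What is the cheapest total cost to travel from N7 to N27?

10.8 hops' cost

Settle nodes by increasing distance from N7:
N7: 0
N35: 4.9  (via N7)
N1: 5.5  (via N35)
N21: 6.3  (via N35)
N38: 7.4  (via N21)
N29: 8.7  (via N7)
N27: 10.8  (via N38)
Shortest route: N7 → N35 → N21 → N38 → N27 = 10.8 hops' cost.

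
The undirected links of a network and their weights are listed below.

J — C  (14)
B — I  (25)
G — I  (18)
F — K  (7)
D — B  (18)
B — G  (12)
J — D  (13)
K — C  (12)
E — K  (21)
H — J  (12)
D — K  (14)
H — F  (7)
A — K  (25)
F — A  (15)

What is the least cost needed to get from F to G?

Candidate routes:
F–H–J–D–B–G: 7+12+13+18+12 = 62
F–K–C–J–D–B–G: 7+12+14+13+18+12 = 76
F–K–D–B–G: 7+14+18+12 = 51
The minimum is 51 via F–K–D–B–G.

51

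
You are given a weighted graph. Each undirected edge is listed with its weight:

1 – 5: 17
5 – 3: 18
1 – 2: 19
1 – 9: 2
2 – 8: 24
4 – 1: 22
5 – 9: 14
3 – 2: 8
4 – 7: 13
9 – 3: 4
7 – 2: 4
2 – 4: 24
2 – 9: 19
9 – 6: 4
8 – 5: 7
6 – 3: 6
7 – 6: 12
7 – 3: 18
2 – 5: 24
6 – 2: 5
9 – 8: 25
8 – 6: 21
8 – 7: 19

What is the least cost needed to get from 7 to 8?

Compare a few routes:
7 - 2 - 8: 4+24 = 28
7 - 8: 19 = 19
Cheapest is 7 - 8 at 19.

19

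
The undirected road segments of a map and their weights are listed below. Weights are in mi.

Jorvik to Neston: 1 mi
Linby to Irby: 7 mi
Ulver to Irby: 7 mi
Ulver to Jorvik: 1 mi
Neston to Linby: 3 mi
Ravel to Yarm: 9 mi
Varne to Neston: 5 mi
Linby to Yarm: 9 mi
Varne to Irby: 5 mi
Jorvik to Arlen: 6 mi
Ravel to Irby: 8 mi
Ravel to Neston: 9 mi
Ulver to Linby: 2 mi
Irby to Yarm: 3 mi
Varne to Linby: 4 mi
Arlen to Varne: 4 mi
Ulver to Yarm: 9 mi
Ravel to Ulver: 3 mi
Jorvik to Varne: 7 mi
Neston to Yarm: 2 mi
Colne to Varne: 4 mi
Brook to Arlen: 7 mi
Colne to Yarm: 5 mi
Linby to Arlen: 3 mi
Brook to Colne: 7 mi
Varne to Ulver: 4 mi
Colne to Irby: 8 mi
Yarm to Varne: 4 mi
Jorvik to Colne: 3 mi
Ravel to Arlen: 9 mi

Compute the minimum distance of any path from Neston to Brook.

11 mi

Compare a few routes:
Neston - Linby - Arlen - Brook: 3+3+7 = 13
Neston - Jorvik - Ulver - Linby - Arlen - Brook: 1+1+2+3+7 = 14
Neston - Jorvik - Colne - Brook: 1+3+7 = 11
Cheapest is Neston - Jorvik - Colne - Brook at 11 mi.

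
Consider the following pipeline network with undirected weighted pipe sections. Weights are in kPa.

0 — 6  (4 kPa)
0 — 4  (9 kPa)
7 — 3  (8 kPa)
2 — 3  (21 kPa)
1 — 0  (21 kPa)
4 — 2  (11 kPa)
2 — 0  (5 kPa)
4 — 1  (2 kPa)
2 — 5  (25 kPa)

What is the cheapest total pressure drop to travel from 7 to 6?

Enumerating some paths:
7–3–2–4–0–6: 8+21+11+9+4 = 53
7–3–2–0–6: 8+21+5+4 = 38
Cheapest is 7–3–2–0–6 at 38 kPa.

38 kPa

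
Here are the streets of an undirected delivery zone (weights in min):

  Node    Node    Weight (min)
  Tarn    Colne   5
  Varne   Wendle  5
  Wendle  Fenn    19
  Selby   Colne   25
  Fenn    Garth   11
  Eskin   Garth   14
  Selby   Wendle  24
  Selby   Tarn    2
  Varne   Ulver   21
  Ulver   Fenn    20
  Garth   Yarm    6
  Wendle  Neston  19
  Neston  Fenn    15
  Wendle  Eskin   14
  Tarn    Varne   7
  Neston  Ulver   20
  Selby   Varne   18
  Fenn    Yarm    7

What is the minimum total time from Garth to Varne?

33 min

Candidate routes:
Garth - Eskin - Wendle - Varne: 14+14+5 = 33
Garth - Yarm - Fenn - Wendle - Varne: 6+7+19+5 = 37
Garth - Fenn - Wendle - Varne: 11+19+5 = 35
Cheapest is Garth - Eskin - Wendle - Varne at 33 min.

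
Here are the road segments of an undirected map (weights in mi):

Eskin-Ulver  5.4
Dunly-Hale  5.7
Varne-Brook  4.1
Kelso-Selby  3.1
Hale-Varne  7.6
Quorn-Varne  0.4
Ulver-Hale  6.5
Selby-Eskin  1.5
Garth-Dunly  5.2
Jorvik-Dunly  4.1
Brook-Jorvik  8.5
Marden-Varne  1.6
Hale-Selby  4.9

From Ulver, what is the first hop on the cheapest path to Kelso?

Compare a few routes:
Ulver → Eskin → Selby → Kelso: 5.4+1.5+3.1 = 10
Ulver → Hale → Selby → Kelso: 6.5+4.9+3.1 = 14.5
The minimum is 10 mi via Ulver → Eskin → Selby → Kelso.
So from Ulver the first move is to Eskin.

Eskin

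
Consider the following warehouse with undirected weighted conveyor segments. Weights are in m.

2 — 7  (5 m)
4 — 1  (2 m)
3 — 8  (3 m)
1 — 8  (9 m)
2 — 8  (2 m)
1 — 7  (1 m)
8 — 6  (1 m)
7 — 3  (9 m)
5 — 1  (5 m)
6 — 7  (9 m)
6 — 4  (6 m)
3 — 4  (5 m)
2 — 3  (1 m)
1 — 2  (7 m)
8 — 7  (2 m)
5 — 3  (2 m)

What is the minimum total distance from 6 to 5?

6 m

Compare a few routes:
6–8–7–1–5: 1+2+1+5 = 9
6–8–3–5: 1+3+2 = 6
The minimum is 6 m via 6–8–3–5.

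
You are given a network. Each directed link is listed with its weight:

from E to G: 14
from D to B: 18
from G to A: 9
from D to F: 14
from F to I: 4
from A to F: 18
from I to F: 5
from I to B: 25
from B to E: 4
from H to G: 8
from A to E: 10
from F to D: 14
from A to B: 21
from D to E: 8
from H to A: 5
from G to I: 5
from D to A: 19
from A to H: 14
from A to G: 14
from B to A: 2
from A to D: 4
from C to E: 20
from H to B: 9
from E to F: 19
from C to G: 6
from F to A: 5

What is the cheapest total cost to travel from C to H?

29

Running Dijkstra from C:
C: 0
G: 6  (via C)
I: 11  (via G)
A: 15  (via G)
F: 16  (via I)
D: 19  (via A)
E: 20  (via C)
H: 29  (via A)
Shortest route: C → G → A → H = 29.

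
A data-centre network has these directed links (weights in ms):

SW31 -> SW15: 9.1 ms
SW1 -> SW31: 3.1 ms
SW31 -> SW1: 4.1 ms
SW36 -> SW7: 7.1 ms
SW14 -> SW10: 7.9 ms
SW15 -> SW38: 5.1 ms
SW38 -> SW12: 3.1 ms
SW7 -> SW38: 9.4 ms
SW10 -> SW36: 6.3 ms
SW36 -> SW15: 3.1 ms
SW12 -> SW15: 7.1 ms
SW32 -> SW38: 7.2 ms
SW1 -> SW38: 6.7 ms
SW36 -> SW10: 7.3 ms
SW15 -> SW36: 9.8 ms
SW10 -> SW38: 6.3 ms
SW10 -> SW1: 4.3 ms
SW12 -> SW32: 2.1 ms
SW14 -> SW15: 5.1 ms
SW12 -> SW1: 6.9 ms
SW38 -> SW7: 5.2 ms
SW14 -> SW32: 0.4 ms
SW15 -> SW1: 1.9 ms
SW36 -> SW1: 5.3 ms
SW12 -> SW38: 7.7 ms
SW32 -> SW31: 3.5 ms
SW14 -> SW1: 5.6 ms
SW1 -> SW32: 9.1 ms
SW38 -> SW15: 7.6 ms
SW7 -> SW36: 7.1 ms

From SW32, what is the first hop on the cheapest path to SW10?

Candidate routes:
SW32 - SW38 - SW15 - SW36 - SW10: 7.2+7.6+9.8+7.3 = 31.9
SW32 - SW38 - SW7 - SW36 - SW10: 7.2+5.2+7.1+7.3 = 26.8
SW32 - SW31 - SW1 - SW38 - SW7 - SW36 - SW10: 3.5+4.1+6.7+5.2+7.1+7.3 = 33.9
SW32 - SW31 - SW15 - SW36 - SW10: 3.5+9.1+9.8+7.3 = 29.7
Cheapest is SW32 - SW38 - SW7 - SW36 - SW10 at 26.8 ms.
So from SW32 the first move is to SW38.

SW38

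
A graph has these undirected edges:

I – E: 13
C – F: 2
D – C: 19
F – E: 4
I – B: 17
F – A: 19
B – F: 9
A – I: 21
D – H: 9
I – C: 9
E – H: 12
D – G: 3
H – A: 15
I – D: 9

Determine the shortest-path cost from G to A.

27

Compare a few routes:
G - D - H - A: 3+9+15 = 27
G - D - I - A: 3+9+21 = 33
G - D - I - C - F - A: 3+9+9+2+19 = 42
The minimum is 27 via G - D - H - A.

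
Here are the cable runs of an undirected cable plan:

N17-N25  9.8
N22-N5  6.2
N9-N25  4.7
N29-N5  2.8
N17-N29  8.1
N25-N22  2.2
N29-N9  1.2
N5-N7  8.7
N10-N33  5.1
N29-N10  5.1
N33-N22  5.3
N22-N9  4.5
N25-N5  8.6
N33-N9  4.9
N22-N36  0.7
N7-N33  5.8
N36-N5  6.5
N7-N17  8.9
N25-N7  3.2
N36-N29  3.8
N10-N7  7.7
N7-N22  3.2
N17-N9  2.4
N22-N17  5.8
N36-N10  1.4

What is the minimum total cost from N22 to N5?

Enumerating some paths:
N22 - N9 - N29 - N5: 4.5+1.2+2.8 = 8.5
N22 - N36 - N5: 0.7+6.5 = 7.2
N22 - N36 - N29 - N5: 0.7+3.8+2.8 = 7.3
N22 - N5: 6.2 = 6.2
The minimum is 6.2 via N22 - N5.

6.2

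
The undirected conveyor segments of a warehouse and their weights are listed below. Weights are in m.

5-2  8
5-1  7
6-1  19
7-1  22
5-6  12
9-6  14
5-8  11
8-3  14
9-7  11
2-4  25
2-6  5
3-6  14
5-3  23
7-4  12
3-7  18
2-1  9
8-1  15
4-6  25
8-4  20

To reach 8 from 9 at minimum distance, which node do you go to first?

Candidate routes:
9–6–2–5–8: 14+5+8+11 = 38
9–6–5–8: 14+12+11 = 37
9–6–3–8: 14+14+14 = 42
Cheapest is 9–6–5–8 at 37 m.
So from 9 the first move is to 6.

6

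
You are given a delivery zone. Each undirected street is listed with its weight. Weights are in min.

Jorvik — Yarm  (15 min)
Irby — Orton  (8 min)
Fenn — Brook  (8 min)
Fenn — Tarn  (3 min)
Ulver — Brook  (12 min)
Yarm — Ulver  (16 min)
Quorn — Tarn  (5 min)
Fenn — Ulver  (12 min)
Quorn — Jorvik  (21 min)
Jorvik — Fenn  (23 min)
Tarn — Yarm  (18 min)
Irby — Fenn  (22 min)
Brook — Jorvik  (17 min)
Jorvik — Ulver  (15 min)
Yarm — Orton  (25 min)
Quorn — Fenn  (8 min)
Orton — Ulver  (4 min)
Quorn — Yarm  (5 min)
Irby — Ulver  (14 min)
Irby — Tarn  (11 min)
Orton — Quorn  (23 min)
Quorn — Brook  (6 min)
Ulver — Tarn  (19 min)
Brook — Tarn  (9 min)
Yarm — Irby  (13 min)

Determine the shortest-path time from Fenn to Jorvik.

Shortest distances from Fenn:
Fenn: 0
Tarn: 3  (via Fenn)
Brook: 8  (via Fenn)
Quorn: 8  (via Fenn)
Ulver: 12  (via Fenn)
Yarm: 13  (via Quorn)
Irby: 14  (via Tarn)
Orton: 16  (via Ulver)
Jorvik: 23  (via Fenn)
Shortest route: Fenn–Jorvik = 23 min.

23 min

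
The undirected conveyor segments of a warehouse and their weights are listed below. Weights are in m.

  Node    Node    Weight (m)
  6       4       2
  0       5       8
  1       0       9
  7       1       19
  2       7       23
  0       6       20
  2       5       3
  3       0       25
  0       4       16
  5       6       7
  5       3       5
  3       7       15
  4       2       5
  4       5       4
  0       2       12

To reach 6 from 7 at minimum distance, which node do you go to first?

Candidate routes:
7 - 3 - 5 - 2 - 4 - 6: 15+5+3+5+2 = 30
7 - 2 - 4 - 6: 23+5+2 = 30
7 - 3 - 5 - 4 - 6: 15+5+4+2 = 26
7 - 3 - 5 - 6: 15+5+7 = 27
The minimum is 26 m via 7 - 3 - 5 - 4 - 6.
So from 7 the first move is to 3.

3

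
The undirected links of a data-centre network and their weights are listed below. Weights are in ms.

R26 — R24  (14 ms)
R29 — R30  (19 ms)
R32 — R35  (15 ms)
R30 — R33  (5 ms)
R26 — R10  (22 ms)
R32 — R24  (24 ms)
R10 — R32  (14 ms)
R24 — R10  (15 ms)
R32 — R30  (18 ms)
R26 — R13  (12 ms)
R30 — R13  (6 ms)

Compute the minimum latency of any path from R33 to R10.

Enumerating some paths:
R33 - R30 - R32 - R10: 5+18+14 = 37
R33 - R30 - R13 - R26 - R10: 5+6+12+22 = 45
The minimum is 37 ms via R33 - R30 - R32 - R10.

37 ms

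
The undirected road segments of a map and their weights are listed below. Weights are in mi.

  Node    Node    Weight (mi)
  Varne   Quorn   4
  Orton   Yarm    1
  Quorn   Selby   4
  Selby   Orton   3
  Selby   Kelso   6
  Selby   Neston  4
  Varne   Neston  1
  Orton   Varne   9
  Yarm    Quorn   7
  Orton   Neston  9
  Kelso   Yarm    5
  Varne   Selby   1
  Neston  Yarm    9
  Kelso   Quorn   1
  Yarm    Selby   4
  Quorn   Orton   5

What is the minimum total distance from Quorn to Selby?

Enumerating some paths:
Quorn → Kelso → Selby: 1+6 = 7
Quorn → Orton → Selby: 5+3 = 8
Quorn → Varne → Selby: 4+1 = 5
Quorn → Selby: 4 = 4
The minimum is 4 mi via Quorn → Selby.

4 mi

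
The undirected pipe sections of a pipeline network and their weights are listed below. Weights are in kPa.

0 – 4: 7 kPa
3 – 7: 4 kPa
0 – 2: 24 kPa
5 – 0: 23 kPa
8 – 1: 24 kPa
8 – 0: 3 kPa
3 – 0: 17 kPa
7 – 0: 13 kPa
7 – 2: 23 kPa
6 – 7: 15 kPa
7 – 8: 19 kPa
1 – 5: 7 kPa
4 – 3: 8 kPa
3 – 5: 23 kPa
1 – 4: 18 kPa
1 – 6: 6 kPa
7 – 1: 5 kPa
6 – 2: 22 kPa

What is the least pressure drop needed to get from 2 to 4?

Running Dijkstra from 2:
2: 0
6: 22  (via 2)
7: 23  (via 2)
0: 24  (via 2)
3: 27  (via 7)
8: 27  (via 0)
1: 28  (via 6)
4: 31  (via 0)
Shortest route: 2–0–4 = 31 kPa.

31 kPa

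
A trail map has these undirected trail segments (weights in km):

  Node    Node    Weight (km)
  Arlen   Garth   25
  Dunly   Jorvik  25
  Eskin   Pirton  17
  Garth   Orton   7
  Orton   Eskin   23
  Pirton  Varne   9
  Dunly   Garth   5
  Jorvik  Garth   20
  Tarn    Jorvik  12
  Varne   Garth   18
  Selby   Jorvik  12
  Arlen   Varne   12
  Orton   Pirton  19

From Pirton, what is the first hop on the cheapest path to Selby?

Compare a few routes:
Pirton - Varne - Garth - Jorvik - Selby: 9+18+20+12 = 59
Pirton - Orton - Garth - Jorvik - Selby: 19+7+20+12 = 58
Pirton - Orton - Garth - Dunly - Jorvik - Selby: 19+7+5+25+12 = 68
The minimum is 58 km via Pirton - Orton - Garth - Jorvik - Selby.
So from Pirton the first move is to Orton.

Orton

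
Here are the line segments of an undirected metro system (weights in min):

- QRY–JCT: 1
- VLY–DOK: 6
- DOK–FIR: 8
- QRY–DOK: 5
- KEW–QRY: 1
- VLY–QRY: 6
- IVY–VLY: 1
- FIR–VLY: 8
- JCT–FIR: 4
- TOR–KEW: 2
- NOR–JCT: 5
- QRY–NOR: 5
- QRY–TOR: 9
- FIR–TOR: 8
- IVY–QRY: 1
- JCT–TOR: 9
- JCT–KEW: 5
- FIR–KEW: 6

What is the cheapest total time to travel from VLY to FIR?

7 min

Settle nodes by increasing distance from VLY:
VLY: 0
IVY: 1  (via VLY)
QRY: 2  (via IVY)
KEW: 3  (via QRY)
JCT: 3  (via QRY)
TOR: 5  (via KEW)
DOK: 6  (via VLY)
NOR: 7  (via QRY)
FIR: 7  (via JCT)
Shortest route: VLY → IVY → QRY → JCT → FIR = 7 min.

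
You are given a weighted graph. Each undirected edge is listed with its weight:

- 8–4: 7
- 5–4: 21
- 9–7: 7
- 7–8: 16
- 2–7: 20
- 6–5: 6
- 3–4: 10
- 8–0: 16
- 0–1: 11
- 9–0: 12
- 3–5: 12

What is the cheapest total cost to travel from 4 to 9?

Shortest distances from 4:
4: 0
8: 7  (via 4)
3: 10  (via 4)
5: 21  (via 4)
0: 23  (via 8)
7: 23  (via 8)
6: 27  (via 5)
9: 30  (via 7)
Shortest route: 4–8–7–9 = 30.

30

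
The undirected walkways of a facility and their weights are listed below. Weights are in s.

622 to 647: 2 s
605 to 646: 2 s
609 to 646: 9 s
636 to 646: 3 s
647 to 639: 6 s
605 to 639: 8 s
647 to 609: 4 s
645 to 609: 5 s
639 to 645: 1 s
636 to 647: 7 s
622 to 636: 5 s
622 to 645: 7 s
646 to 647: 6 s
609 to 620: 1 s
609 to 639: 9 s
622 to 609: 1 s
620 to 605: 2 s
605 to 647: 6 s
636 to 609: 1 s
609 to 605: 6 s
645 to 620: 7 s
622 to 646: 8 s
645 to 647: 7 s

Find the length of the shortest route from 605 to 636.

4 s

Settle nodes by increasing distance from 605:
605: 0
646: 2  (via 605)
620: 2  (via 605)
609: 3  (via 620)
636: 4  (via 609)
Shortest route: 605–620–609–636 = 4 s.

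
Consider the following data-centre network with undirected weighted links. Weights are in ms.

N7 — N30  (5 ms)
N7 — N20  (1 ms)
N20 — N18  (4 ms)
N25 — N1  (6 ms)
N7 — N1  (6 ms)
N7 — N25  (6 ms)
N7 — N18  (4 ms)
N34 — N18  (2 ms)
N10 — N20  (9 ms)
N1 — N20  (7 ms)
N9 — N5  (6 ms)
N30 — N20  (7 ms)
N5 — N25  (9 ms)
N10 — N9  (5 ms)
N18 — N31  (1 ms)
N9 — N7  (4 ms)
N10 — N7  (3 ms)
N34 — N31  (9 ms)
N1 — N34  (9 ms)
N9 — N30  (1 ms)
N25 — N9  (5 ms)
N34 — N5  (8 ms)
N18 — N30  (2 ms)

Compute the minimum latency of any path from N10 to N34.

9 ms

Enumerating some paths:
N10–N7–N18–N34: 3+4+2 = 9
N10–N7–N20–N18–N34: 3+1+4+2 = 10
N10–N9–N30–N18–N34: 5+1+2+2 = 10
Cheapest is N10–N7–N18–N34 at 9 ms.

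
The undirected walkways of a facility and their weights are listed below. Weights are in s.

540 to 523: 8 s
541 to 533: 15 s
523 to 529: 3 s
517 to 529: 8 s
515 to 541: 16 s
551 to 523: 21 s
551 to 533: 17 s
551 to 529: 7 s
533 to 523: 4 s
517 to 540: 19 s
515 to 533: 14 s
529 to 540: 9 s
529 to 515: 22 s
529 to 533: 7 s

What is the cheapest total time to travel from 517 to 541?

Shortest distances from 517:
517: 0
529: 8  (via 517)
523: 11  (via 529)
551: 15  (via 529)
533: 15  (via 529)
540: 17  (via 529)
515: 29  (via 533)
541: 30  (via 533)
Shortest route: 517 → 529 → 533 → 541 = 30 s.

30 s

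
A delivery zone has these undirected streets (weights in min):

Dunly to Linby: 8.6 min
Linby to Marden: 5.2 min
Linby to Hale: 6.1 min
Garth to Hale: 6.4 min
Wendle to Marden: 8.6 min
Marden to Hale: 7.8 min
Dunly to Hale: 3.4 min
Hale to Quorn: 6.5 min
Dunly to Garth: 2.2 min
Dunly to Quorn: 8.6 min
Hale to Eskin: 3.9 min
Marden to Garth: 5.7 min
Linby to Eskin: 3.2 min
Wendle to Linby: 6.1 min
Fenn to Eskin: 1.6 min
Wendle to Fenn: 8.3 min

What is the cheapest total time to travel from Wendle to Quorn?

18.7 min

Running Dijkstra from Wendle:
Wendle: 0
Linby: 6.1  (via Wendle)
Fenn: 8.3  (via Wendle)
Marden: 8.6  (via Wendle)
Eskin: 9.3  (via Linby)
Hale: 12.2  (via Linby)
Garth: 14.3  (via Marden)
Dunly: 14.7  (via Linby)
Quorn: 18.7  (via Hale)
Shortest route: Wendle → Linby → Hale → Quorn = 18.7 min.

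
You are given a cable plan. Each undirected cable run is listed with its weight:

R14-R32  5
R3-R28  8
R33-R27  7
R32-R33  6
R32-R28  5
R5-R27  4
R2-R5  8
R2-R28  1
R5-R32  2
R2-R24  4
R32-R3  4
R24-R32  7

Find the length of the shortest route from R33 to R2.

12

Enumerating some paths:
R33–R27–R5–R2: 7+4+8 = 19
R33–R32–R24–R2: 6+7+4 = 17
R33–R32–R28–R2: 6+5+1 = 12
R33–R32–R5–R2: 6+2+8 = 16
Cheapest is R33–R32–R28–R2 at 12.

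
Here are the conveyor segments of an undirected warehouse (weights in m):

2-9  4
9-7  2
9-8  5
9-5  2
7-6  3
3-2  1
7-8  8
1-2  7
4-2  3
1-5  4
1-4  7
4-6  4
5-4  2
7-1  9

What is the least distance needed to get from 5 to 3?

6 m

Shortest distances from 5:
5: 0
4: 2  (via 5)
9: 2  (via 5)
1: 4  (via 5)
7: 4  (via 9)
2: 5  (via 4)
3: 6  (via 2)
Shortest route: 5–4–2–3 = 6 m.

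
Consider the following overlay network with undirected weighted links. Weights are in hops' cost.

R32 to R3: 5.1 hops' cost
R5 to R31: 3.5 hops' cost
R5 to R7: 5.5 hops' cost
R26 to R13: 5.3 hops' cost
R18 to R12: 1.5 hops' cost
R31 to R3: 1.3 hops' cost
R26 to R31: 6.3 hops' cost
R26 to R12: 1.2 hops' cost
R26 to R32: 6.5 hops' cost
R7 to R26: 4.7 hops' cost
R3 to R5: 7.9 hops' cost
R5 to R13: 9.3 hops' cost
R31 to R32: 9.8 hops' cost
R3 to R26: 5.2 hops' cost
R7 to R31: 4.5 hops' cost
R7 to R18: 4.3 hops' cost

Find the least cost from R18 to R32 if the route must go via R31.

Best R18 to R31: R18 → R7 → R31 costing 8.8
Best R31 to R32: R31 → R3 → R32 costing 6.4
Total via R31: 8.8 + 6.4 = 15.2 hops' cost.

15.2 hops' cost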